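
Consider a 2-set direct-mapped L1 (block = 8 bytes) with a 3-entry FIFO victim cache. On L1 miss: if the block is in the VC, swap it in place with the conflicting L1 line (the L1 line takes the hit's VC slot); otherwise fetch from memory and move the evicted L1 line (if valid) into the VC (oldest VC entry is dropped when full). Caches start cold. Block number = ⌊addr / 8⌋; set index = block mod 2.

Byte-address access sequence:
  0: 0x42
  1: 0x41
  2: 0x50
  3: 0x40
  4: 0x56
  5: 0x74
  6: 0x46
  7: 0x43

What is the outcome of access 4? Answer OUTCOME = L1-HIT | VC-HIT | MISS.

  [0] addr=0x42 blk=8 s=0: MISS | VC []
  [1] addr=0x41 blk=8 s=0: L1-HIT | VC []
  [2] addr=0x50 blk=10 s=0: MISS | VC [8]
  [3] addr=0x40 blk=8 s=0: VC-HIT | VC [10]
  [4] addr=0x56 blk=10 s=0: VC-HIT | VC [8]
  [5] addr=0x74 blk=14 s=0: MISS | VC [8, 10]
  [6] addr=0x46 blk=8 s=0: VC-HIT | VC [14, 10]
  [7] addr=0x43 blk=8 s=0: L1-HIT | VC [14, 10]

OUTCOME = VC-HIT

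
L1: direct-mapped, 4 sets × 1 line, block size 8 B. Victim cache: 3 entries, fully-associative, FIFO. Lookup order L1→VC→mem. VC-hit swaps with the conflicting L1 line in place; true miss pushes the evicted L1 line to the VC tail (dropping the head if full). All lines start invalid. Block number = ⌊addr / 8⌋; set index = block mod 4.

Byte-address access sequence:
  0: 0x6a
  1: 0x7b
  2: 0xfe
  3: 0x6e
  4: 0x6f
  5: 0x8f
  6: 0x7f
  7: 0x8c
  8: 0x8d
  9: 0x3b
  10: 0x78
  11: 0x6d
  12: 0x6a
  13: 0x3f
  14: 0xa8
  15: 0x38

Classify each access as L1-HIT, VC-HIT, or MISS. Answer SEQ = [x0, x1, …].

SEQ = [MISS, MISS, MISS, L1-HIT, L1-HIT, MISS, VC-HIT, L1-HIT, L1-HIT, MISS, VC-HIT, VC-HIT, L1-HIT, VC-HIT, MISS, L1-HIT]

  [0] addr=0x6a blk=13 s=1: MISS | VC []
  [1] addr=0x7b blk=15 s=3: MISS | VC []
  [2] addr=0xfe blk=31 s=3: MISS | VC [15]
  [3] addr=0x6e blk=13 s=1: L1-HIT | VC [15]
  [4] addr=0x6f blk=13 s=1: L1-HIT | VC [15]
  [5] addr=0x8f blk=17 s=1: MISS | VC [15, 13]
  [6] addr=0x7f blk=15 s=3: VC-HIT | VC [31, 13]
  [7] addr=0x8c blk=17 s=1: L1-HIT | VC [31, 13]
  [8] addr=0x8d blk=17 s=1: L1-HIT | VC [31, 13]
  [9] addr=0x3b blk=7 s=3: MISS | VC [31, 13, 15]
  [10] addr=0x78 blk=15 s=3: VC-HIT | VC [31, 13, 7]
  [11] addr=0x6d blk=13 s=1: VC-HIT | VC [31, 17, 7]
  [12] addr=0x6a blk=13 s=1: L1-HIT | VC [31, 17, 7]
  [13] addr=0x3f blk=7 s=3: VC-HIT | VC [31, 17, 15]
  [14] addr=0xa8 blk=21 s=1: MISS | VC [17, 15, 13]
  [15] addr=0x38 blk=7 s=3: L1-HIT | VC [17, 15, 13]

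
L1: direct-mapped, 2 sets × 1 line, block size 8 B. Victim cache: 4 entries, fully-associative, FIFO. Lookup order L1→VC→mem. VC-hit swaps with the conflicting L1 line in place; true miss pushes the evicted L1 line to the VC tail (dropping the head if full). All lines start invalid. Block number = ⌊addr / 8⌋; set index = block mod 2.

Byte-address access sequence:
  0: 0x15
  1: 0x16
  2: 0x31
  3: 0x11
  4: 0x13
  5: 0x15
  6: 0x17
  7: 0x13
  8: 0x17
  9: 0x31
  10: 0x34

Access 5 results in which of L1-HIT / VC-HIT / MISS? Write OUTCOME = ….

OUTCOME = L1-HIT

#0 0x15→b2/s0 MISS; vc=[]
#1 0x16→b2/s0 L1-HIT; vc=[]
#2 0x31→b6/s0 MISS; vc=[2]
#3 0x11→b2/s0 VC-HIT; vc=[6]
#4 0x13→b2/s0 L1-HIT; vc=[6]
#5 0x15→b2/s0 L1-HIT; vc=[6]
#6 0x17→b2/s0 L1-HIT; vc=[6]
#7 0x13→b2/s0 L1-HIT; vc=[6]
#8 0x17→b2/s0 L1-HIT; vc=[6]
#9 0x31→b6/s0 VC-HIT; vc=[2]
#10 0x34→b6/s0 L1-HIT; vc=[2]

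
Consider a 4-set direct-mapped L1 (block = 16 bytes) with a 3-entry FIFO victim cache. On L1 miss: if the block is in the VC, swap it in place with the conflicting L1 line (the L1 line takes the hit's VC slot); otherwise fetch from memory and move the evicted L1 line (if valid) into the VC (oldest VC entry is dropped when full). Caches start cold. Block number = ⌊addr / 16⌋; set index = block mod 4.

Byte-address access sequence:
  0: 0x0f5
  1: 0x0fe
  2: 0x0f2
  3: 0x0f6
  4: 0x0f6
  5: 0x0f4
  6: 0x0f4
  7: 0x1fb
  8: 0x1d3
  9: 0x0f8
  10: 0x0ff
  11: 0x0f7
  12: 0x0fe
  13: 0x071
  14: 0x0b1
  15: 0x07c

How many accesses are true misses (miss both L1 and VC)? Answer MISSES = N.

MISSES = 5

  [0] addr=0xf5 blk=15 s=3: MISS | VC []
  [1] addr=0xfe blk=15 s=3: L1-HIT | VC []
  [2] addr=0xf2 blk=15 s=3: L1-HIT | VC []
  [3] addr=0xf6 blk=15 s=3: L1-HIT | VC []
  [4] addr=0xf6 blk=15 s=3: L1-HIT | VC []
  [5] addr=0xf4 blk=15 s=3: L1-HIT | VC []
  [6] addr=0xf4 blk=15 s=3: L1-HIT | VC []
  [7] addr=0x1fb blk=31 s=3: MISS | VC [15]
  [8] addr=0x1d3 blk=29 s=1: MISS | VC [15]
  [9] addr=0xf8 blk=15 s=3: VC-HIT | VC [31]
  [10] addr=0xff blk=15 s=3: L1-HIT | VC [31]
  [11] addr=0xf7 blk=15 s=3: L1-HIT | VC [31]
  [12] addr=0xfe blk=15 s=3: L1-HIT | VC [31]
  [13] addr=0x71 blk=7 s=3: MISS | VC [31, 15]
  [14] addr=0xb1 blk=11 s=3: MISS | VC [31, 15, 7]
  [15] addr=0x7c blk=7 s=3: VC-HIT | VC [31, 15, 11]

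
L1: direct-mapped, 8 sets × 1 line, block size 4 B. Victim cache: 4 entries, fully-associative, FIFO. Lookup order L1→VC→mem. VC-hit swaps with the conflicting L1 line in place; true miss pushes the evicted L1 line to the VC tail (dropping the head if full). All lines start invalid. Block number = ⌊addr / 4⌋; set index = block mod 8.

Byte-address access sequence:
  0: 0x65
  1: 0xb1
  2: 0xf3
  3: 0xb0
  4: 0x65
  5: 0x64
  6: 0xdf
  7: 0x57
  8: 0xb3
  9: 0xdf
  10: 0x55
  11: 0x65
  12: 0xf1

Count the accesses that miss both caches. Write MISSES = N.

0: 0x65 (blk 25, set 1) → MISS  vc=[]
1: 0xb1 (blk 44, set 4) → MISS  vc=[]
2: 0xf3 (blk 60, set 4) → MISS  vc=[44]
3: 0xb0 (blk 44, set 4) → VC-HIT  vc=[60]
4: 0x65 (blk 25, set 1) → L1-HIT  vc=[60]
5: 0x64 (blk 25, set 1) → L1-HIT  vc=[60]
6: 0xdf (blk 55, set 7) → MISS  vc=[60]
7: 0x57 (blk 21, set 5) → MISS  vc=[60]
8: 0xb3 (blk 44, set 4) → L1-HIT  vc=[60]
9: 0xdf (blk 55, set 7) → L1-HIT  vc=[60]
10: 0x55 (blk 21, set 5) → L1-HIT  vc=[60]
11: 0x65 (blk 25, set 1) → L1-HIT  vc=[60]
12: 0xf1 (blk 60, set 4) → VC-HIT  vc=[44]

MISSES = 5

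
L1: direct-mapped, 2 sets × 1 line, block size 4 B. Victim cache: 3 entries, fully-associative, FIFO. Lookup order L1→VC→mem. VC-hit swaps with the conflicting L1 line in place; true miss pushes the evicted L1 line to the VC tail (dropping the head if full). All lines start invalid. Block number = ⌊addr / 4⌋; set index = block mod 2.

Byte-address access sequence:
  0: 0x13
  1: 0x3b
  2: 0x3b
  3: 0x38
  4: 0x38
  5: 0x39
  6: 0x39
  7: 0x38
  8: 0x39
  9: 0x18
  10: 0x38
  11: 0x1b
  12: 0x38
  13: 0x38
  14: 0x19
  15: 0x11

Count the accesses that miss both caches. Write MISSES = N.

#0 0x13→b4/s0 MISS; vc=[]
#1 0x3b→b14/s0 MISS; vc=[4]
#2 0x3b→b14/s0 L1-HIT; vc=[4]
#3 0x38→b14/s0 L1-HIT; vc=[4]
#4 0x38→b14/s0 L1-HIT; vc=[4]
#5 0x39→b14/s0 L1-HIT; vc=[4]
#6 0x39→b14/s0 L1-HIT; vc=[4]
#7 0x38→b14/s0 L1-HIT; vc=[4]
#8 0x39→b14/s0 L1-HIT; vc=[4]
#9 0x18→b6/s0 MISS; vc=[4,14]
#10 0x38→b14/s0 VC-HIT; vc=[4,6]
#11 0x1b→b6/s0 VC-HIT; vc=[4,14]
#12 0x38→b14/s0 VC-HIT; vc=[4,6]
#13 0x38→b14/s0 L1-HIT; vc=[4,6]
#14 0x19→b6/s0 VC-HIT; vc=[4,14]
#15 0x11→b4/s0 VC-HIT; vc=[6,14]

MISSES = 3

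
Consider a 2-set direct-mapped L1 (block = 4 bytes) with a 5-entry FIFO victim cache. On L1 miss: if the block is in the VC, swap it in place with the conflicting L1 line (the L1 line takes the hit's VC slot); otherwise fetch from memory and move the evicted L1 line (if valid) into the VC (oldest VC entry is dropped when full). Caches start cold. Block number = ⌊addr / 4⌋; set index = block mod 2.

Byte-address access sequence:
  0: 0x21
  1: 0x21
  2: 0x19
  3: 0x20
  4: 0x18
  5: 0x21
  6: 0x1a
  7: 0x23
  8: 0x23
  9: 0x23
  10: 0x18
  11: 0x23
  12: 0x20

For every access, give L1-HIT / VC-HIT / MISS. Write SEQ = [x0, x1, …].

#0 0x21→b8/s0 MISS; vc=[]
#1 0x21→b8/s0 L1-HIT; vc=[]
#2 0x19→b6/s0 MISS; vc=[8]
#3 0x20→b8/s0 VC-HIT; vc=[6]
#4 0x18→b6/s0 VC-HIT; vc=[8]
#5 0x21→b8/s0 VC-HIT; vc=[6]
#6 0x1a→b6/s0 VC-HIT; vc=[8]
#7 0x23→b8/s0 VC-HIT; vc=[6]
#8 0x23→b8/s0 L1-HIT; vc=[6]
#9 0x23→b8/s0 L1-HIT; vc=[6]
#10 0x18→b6/s0 VC-HIT; vc=[8]
#11 0x23→b8/s0 VC-HIT; vc=[6]
#12 0x20→b8/s0 L1-HIT; vc=[6]

SEQ = [MISS, L1-HIT, MISS, VC-HIT, VC-HIT, VC-HIT, VC-HIT, VC-HIT, L1-HIT, L1-HIT, VC-HIT, VC-HIT, L1-HIT]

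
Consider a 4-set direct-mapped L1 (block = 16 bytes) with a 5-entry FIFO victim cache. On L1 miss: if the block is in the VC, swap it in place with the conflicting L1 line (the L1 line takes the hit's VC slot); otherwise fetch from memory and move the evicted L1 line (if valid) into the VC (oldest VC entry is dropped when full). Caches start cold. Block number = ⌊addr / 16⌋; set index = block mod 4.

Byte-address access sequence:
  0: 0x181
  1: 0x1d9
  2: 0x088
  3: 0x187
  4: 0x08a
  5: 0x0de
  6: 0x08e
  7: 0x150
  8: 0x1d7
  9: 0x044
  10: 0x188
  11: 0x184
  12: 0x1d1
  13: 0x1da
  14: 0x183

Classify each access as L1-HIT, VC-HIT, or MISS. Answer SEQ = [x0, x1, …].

  [0] addr=0x181 blk=24 s=0: MISS | VC []
  [1] addr=0x1d9 blk=29 s=1: MISS | VC []
  [2] addr=0x88 blk=8 s=0: MISS | VC [24]
  [3] addr=0x187 blk=24 s=0: VC-HIT | VC [8]
  [4] addr=0x8a blk=8 s=0: VC-HIT | VC [24]
  [5] addr=0xde blk=13 s=1: MISS | VC [24, 29]
  [6] addr=0x8e blk=8 s=0: L1-HIT | VC [24, 29]
  [7] addr=0x150 blk=21 s=1: MISS | VC [24, 29, 13]
  [8] addr=0x1d7 blk=29 s=1: VC-HIT | VC [24, 21, 13]
  [9] addr=0x44 blk=4 s=0: MISS | VC [24, 21, 13, 8]
  [10] addr=0x188 blk=24 s=0: VC-HIT | VC [4, 21, 13, 8]
  [11] addr=0x184 blk=24 s=0: L1-HIT | VC [4, 21, 13, 8]
  [12] addr=0x1d1 blk=29 s=1: L1-HIT | VC [4, 21, 13, 8]
  [13] addr=0x1da blk=29 s=1: L1-HIT | VC [4, 21, 13, 8]
  [14] addr=0x183 blk=24 s=0: L1-HIT | VC [4, 21, 13, 8]

SEQ = [MISS, MISS, MISS, VC-HIT, VC-HIT, MISS, L1-HIT, MISS, VC-HIT, MISS, VC-HIT, L1-HIT, L1-HIT, L1-HIT, L1-HIT]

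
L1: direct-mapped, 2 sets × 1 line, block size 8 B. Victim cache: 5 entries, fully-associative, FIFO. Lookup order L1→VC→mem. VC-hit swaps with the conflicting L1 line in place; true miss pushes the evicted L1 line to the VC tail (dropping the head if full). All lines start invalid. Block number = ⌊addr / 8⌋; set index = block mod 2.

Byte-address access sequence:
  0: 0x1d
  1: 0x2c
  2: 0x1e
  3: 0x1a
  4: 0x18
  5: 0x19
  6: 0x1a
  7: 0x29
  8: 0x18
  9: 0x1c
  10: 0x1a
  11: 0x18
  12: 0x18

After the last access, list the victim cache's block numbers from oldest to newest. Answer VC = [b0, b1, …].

  [0] addr=0x1d blk=3 s=1: MISS | VC []
  [1] addr=0x2c blk=5 s=1: MISS | VC [3]
  [2] addr=0x1e blk=3 s=1: VC-HIT | VC [5]
  [3] addr=0x1a blk=3 s=1: L1-HIT | VC [5]
  [4] addr=0x18 blk=3 s=1: L1-HIT | VC [5]
  [5] addr=0x19 blk=3 s=1: L1-HIT | VC [5]
  [6] addr=0x1a blk=3 s=1: L1-HIT | VC [5]
  [7] addr=0x29 blk=5 s=1: VC-HIT | VC [3]
  [8] addr=0x18 blk=3 s=1: VC-HIT | VC [5]
  [9] addr=0x1c blk=3 s=1: L1-HIT | VC [5]
  [10] addr=0x1a blk=3 s=1: L1-HIT | VC [5]
  [11] addr=0x18 blk=3 s=1: L1-HIT | VC [5]
  [12] addr=0x18 blk=3 s=1: L1-HIT | VC [5]

VC = [5]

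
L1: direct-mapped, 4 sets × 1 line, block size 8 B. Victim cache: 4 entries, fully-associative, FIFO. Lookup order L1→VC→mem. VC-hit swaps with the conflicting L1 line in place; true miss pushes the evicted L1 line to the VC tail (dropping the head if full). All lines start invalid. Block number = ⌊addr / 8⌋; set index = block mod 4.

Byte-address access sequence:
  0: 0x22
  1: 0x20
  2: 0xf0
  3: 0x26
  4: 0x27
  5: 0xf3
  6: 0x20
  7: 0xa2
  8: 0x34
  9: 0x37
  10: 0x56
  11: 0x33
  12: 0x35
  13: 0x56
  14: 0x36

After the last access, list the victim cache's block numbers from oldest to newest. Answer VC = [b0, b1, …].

0: 0x22 (blk 4, set 0) → MISS  vc=[]
1: 0x20 (blk 4, set 0) → L1-HIT  vc=[]
2: 0xf0 (blk 30, set 2) → MISS  vc=[]
3: 0x26 (blk 4, set 0) → L1-HIT  vc=[]
4: 0x27 (blk 4, set 0) → L1-HIT  vc=[]
5: 0xf3 (blk 30, set 2) → L1-HIT  vc=[]
6: 0x20 (blk 4, set 0) → L1-HIT  vc=[]
7: 0xa2 (blk 20, set 0) → MISS  vc=[4]
8: 0x34 (blk 6, set 2) → MISS  vc=[4, 30]
9: 0x37 (blk 6, set 2) → L1-HIT  vc=[4, 30]
10: 0x56 (blk 10, set 2) → MISS  vc=[4, 30, 6]
11: 0x33 (blk 6, set 2) → VC-HIT  vc=[4, 30, 10]
12: 0x35 (blk 6, set 2) → L1-HIT  vc=[4, 30, 10]
13: 0x56 (blk 10, set 2) → VC-HIT  vc=[4, 30, 6]
14: 0x36 (blk 6, set 2) → VC-HIT  vc=[4, 30, 10]

VC = [4, 30, 10]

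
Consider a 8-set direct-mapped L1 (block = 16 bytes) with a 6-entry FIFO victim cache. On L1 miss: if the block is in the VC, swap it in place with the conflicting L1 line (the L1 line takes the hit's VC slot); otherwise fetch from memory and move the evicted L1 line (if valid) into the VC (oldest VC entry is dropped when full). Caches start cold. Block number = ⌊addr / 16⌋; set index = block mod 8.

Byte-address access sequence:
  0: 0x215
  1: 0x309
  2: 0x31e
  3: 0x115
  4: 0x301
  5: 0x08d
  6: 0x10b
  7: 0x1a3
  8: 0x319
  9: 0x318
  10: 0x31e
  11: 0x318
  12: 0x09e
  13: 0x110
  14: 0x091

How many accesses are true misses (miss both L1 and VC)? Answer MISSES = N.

MISSES = 8

0: 0x215 (blk 33, set 1) → MISS  vc=[]
1: 0x309 (blk 48, set 0) → MISS  vc=[]
2: 0x31e (blk 49, set 1) → MISS  vc=[33]
3: 0x115 (blk 17, set 1) → MISS  vc=[33, 49]
4: 0x301 (blk 48, set 0) → L1-HIT  vc=[33, 49]
5: 0x8d (blk 8, set 0) → MISS  vc=[33, 49, 48]
6: 0x10b (blk 16, set 0) → MISS  vc=[33, 49, 48, 8]
7: 0x1a3 (blk 26, set 2) → MISS  vc=[33, 49, 48, 8]
8: 0x319 (blk 49, set 1) → VC-HIT  vc=[33, 17, 48, 8]
9: 0x318 (blk 49, set 1) → L1-HIT  vc=[33, 17, 48, 8]
10: 0x31e (blk 49, set 1) → L1-HIT  vc=[33, 17, 48, 8]
11: 0x318 (blk 49, set 1) → L1-HIT  vc=[33, 17, 48, 8]
12: 0x9e (blk 9, set 1) → MISS  vc=[33, 17, 48, 8, 49]
13: 0x110 (blk 17, set 1) → VC-HIT  vc=[33, 9, 48, 8, 49]
14: 0x91 (blk 9, set 1) → VC-HIT  vc=[33, 17, 48, 8, 49]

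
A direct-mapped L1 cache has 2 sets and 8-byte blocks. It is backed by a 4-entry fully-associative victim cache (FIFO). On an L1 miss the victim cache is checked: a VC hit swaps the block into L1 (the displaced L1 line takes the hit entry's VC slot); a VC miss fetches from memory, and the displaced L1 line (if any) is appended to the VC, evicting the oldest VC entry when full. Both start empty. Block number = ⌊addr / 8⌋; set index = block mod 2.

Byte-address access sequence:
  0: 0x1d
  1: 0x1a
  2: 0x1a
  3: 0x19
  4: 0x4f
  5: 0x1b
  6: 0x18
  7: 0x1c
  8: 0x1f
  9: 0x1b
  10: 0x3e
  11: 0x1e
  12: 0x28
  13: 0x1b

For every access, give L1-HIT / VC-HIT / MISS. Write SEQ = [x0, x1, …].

SEQ = [MISS, L1-HIT, L1-HIT, L1-HIT, MISS, VC-HIT, L1-HIT, L1-HIT, L1-HIT, L1-HIT, MISS, VC-HIT, MISS, VC-HIT]

0: 0x1d (blk 3, set 1) → MISS  vc=[]
1: 0x1a (blk 3, set 1) → L1-HIT  vc=[]
2: 0x1a (blk 3, set 1) → L1-HIT  vc=[]
3: 0x19 (blk 3, set 1) → L1-HIT  vc=[]
4: 0x4f (blk 9, set 1) → MISS  vc=[3]
5: 0x1b (blk 3, set 1) → VC-HIT  vc=[9]
6: 0x18 (blk 3, set 1) → L1-HIT  vc=[9]
7: 0x1c (blk 3, set 1) → L1-HIT  vc=[9]
8: 0x1f (blk 3, set 1) → L1-HIT  vc=[9]
9: 0x1b (blk 3, set 1) → L1-HIT  vc=[9]
10: 0x3e (blk 7, set 1) → MISS  vc=[9, 3]
11: 0x1e (blk 3, set 1) → VC-HIT  vc=[9, 7]
12: 0x28 (blk 5, set 1) → MISS  vc=[9, 7, 3]
13: 0x1b (blk 3, set 1) → VC-HIT  vc=[9, 7, 5]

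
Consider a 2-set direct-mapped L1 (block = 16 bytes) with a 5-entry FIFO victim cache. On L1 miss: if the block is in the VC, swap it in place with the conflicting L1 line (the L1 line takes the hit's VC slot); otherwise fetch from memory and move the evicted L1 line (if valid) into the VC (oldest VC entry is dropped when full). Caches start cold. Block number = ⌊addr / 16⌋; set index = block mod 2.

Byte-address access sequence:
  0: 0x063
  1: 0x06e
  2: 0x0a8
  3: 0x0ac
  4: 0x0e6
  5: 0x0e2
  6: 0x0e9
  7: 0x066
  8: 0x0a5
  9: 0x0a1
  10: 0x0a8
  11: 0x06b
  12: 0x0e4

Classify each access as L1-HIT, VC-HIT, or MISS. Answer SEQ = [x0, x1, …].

SEQ = [MISS, L1-HIT, MISS, L1-HIT, MISS, L1-HIT, L1-HIT, VC-HIT, VC-HIT, L1-HIT, L1-HIT, VC-HIT, VC-HIT]

  [0] addr=0x63 blk=6 s=0: MISS | VC []
  [1] addr=0x6e blk=6 s=0: L1-HIT | VC []
  [2] addr=0xa8 blk=10 s=0: MISS | VC [6]
  [3] addr=0xac blk=10 s=0: L1-HIT | VC [6]
  [4] addr=0xe6 blk=14 s=0: MISS | VC [6, 10]
  [5] addr=0xe2 blk=14 s=0: L1-HIT | VC [6, 10]
  [6] addr=0xe9 blk=14 s=0: L1-HIT | VC [6, 10]
  [7] addr=0x66 blk=6 s=0: VC-HIT | VC [14, 10]
  [8] addr=0xa5 blk=10 s=0: VC-HIT | VC [14, 6]
  [9] addr=0xa1 blk=10 s=0: L1-HIT | VC [14, 6]
  [10] addr=0xa8 blk=10 s=0: L1-HIT | VC [14, 6]
  [11] addr=0x6b blk=6 s=0: VC-HIT | VC [14, 10]
  [12] addr=0xe4 blk=14 s=0: VC-HIT | VC [6, 10]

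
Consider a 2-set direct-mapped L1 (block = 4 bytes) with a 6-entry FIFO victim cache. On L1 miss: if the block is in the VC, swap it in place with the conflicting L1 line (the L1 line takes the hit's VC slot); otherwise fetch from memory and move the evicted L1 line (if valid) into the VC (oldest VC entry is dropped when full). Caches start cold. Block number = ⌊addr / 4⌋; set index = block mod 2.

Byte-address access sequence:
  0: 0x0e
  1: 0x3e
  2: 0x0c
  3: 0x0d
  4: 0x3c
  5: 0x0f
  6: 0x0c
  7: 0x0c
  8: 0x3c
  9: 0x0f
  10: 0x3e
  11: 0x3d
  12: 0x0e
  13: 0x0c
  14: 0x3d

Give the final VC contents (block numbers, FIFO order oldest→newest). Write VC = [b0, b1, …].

0: 0xe (blk 3, set 1) → MISS  vc=[]
1: 0x3e (blk 15, set 1) → MISS  vc=[3]
2: 0xc (blk 3, set 1) → VC-HIT  vc=[15]
3: 0xd (blk 3, set 1) → L1-HIT  vc=[15]
4: 0x3c (blk 15, set 1) → VC-HIT  vc=[3]
5: 0xf (blk 3, set 1) → VC-HIT  vc=[15]
6: 0xc (blk 3, set 1) → L1-HIT  vc=[15]
7: 0xc (blk 3, set 1) → L1-HIT  vc=[15]
8: 0x3c (blk 15, set 1) → VC-HIT  vc=[3]
9: 0xf (blk 3, set 1) → VC-HIT  vc=[15]
10: 0x3e (blk 15, set 1) → VC-HIT  vc=[3]
11: 0x3d (blk 15, set 1) → L1-HIT  vc=[3]
12: 0xe (blk 3, set 1) → VC-HIT  vc=[15]
13: 0xc (blk 3, set 1) → L1-HIT  vc=[15]
14: 0x3d (blk 15, set 1) → VC-HIT  vc=[3]

VC = [3]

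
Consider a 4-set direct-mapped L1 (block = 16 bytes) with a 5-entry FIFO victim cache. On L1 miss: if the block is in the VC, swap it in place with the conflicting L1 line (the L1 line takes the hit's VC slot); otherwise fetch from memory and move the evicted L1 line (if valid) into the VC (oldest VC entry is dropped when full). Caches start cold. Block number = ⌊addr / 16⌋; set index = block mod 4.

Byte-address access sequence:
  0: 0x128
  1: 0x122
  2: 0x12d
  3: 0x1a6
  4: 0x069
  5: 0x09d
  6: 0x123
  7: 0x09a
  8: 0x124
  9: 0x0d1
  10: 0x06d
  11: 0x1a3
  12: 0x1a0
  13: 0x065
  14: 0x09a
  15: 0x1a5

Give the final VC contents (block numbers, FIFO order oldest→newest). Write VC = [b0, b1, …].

  [0] addr=0x128 blk=18 s=2: MISS | VC []
  [1] addr=0x122 blk=18 s=2: L1-HIT | VC []
  [2] addr=0x12d blk=18 s=2: L1-HIT | VC []
  [3] addr=0x1a6 blk=26 s=2: MISS | VC [18]
  [4] addr=0x69 blk=6 s=2: MISS | VC [18, 26]
  [5] addr=0x9d blk=9 s=1: MISS | VC [18, 26]
  [6] addr=0x123 blk=18 s=2: VC-HIT | VC [6, 26]
  [7] addr=0x9a blk=9 s=1: L1-HIT | VC [6, 26]
  [8] addr=0x124 blk=18 s=2: L1-HIT | VC [6, 26]
  [9] addr=0xd1 blk=13 s=1: MISS | VC [6, 26, 9]
  [10] addr=0x6d blk=6 s=2: VC-HIT | VC [18, 26, 9]
  [11] addr=0x1a3 blk=26 s=2: VC-HIT | VC [18, 6, 9]
  [12] addr=0x1a0 blk=26 s=2: L1-HIT | VC [18, 6, 9]
  [13] addr=0x65 blk=6 s=2: VC-HIT | VC [18, 26, 9]
  [14] addr=0x9a blk=9 s=1: VC-HIT | VC [18, 26, 13]
  [15] addr=0x1a5 blk=26 s=2: VC-HIT | VC [18, 6, 13]

VC = [18, 6, 13]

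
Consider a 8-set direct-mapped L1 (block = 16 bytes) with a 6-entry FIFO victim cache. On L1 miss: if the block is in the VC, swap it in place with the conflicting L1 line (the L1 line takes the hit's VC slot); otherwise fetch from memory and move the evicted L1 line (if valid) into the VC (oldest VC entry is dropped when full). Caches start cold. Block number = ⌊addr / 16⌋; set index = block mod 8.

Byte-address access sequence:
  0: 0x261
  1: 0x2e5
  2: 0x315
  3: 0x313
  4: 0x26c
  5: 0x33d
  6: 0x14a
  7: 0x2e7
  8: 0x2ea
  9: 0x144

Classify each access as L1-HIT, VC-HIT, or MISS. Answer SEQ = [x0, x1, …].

#0 0x261→b38/s6 MISS; vc=[]
#1 0x2e5→b46/s6 MISS; vc=[38]
#2 0x315→b49/s1 MISS; vc=[38]
#3 0x313→b49/s1 L1-HIT; vc=[38]
#4 0x26c→b38/s6 VC-HIT; vc=[46]
#5 0x33d→b51/s3 MISS; vc=[46]
#6 0x14a→b20/s4 MISS; vc=[46]
#7 0x2e7→b46/s6 VC-HIT; vc=[38]
#8 0x2ea→b46/s6 L1-HIT; vc=[38]
#9 0x144→b20/s4 L1-HIT; vc=[38]

SEQ = [MISS, MISS, MISS, L1-HIT, VC-HIT, MISS, MISS, VC-HIT, L1-HIT, L1-HIT]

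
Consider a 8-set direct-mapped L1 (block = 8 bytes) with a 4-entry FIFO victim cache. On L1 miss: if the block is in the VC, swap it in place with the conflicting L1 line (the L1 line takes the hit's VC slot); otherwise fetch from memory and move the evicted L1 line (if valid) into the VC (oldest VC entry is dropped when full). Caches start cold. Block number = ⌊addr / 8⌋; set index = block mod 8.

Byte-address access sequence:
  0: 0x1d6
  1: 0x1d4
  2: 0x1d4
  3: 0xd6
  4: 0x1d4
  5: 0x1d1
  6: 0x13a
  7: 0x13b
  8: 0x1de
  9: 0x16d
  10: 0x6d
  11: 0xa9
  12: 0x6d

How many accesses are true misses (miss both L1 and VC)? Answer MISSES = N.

  [0] addr=0x1d6 blk=58 s=2: MISS | VC []
  [1] addr=0x1d4 blk=58 s=2: L1-HIT | VC []
  [2] addr=0x1d4 blk=58 s=2: L1-HIT | VC []
  [3] addr=0xd6 blk=26 s=2: MISS | VC [58]
  [4] addr=0x1d4 blk=58 s=2: VC-HIT | VC [26]
  [5] addr=0x1d1 blk=58 s=2: L1-HIT | VC [26]
  [6] addr=0x13a blk=39 s=7: MISS | VC [26]
  [7] addr=0x13b blk=39 s=7: L1-HIT | VC [26]
  [8] addr=0x1de blk=59 s=3: MISS | VC [26]
  [9] addr=0x16d blk=45 s=5: MISS | VC [26]
  [10] addr=0x6d blk=13 s=5: MISS | VC [26, 45]
  [11] addr=0xa9 blk=21 s=5: MISS | VC [26, 45, 13]
  [12] addr=0x6d blk=13 s=5: VC-HIT | VC [26, 45, 21]

MISSES = 7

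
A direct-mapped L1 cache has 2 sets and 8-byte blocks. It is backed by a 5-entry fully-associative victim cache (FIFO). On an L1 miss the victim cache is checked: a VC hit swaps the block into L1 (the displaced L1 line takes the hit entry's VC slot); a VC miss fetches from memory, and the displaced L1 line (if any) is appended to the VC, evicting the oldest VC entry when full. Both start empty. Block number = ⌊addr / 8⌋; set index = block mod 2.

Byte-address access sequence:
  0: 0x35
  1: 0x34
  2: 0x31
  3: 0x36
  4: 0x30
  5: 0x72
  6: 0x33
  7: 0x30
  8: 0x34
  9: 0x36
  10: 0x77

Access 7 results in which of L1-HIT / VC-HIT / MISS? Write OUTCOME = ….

  [0] addr=0x35 blk=6 s=0: MISS | VC []
  [1] addr=0x34 blk=6 s=0: L1-HIT | VC []
  [2] addr=0x31 blk=6 s=0: L1-HIT | VC []
  [3] addr=0x36 blk=6 s=0: L1-HIT | VC []
  [4] addr=0x30 blk=6 s=0: L1-HIT | VC []
  [5] addr=0x72 blk=14 s=0: MISS | VC [6]
  [6] addr=0x33 blk=6 s=0: VC-HIT | VC [14]
  [7] addr=0x30 blk=6 s=0: L1-HIT | VC [14]
  [8] addr=0x34 blk=6 s=0: L1-HIT | VC [14]
  [9] addr=0x36 blk=6 s=0: L1-HIT | VC [14]
  [10] addr=0x77 blk=14 s=0: VC-HIT | VC [6]

OUTCOME = L1-HIT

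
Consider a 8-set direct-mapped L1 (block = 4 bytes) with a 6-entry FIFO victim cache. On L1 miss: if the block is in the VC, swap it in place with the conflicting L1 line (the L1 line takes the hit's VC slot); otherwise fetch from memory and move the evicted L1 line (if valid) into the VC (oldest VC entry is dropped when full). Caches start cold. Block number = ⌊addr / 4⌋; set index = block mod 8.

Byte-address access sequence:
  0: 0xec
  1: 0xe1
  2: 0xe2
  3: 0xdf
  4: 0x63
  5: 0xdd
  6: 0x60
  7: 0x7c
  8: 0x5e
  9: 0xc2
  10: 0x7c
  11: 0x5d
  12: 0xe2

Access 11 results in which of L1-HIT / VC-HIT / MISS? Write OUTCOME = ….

OUTCOME = VC-HIT

0: 0xec (blk 59, set 3) → MISS  vc=[]
1: 0xe1 (blk 56, set 0) → MISS  vc=[]
2: 0xe2 (blk 56, set 0) → L1-HIT  vc=[]
3: 0xdf (blk 55, set 7) → MISS  vc=[]
4: 0x63 (blk 24, set 0) → MISS  vc=[56]
5: 0xdd (blk 55, set 7) → L1-HIT  vc=[56]
6: 0x60 (blk 24, set 0) → L1-HIT  vc=[56]
7: 0x7c (blk 31, set 7) → MISS  vc=[56, 55]
8: 0x5e (blk 23, set 7) → MISS  vc=[56, 55, 31]
9: 0xc2 (blk 48, set 0) → MISS  vc=[56, 55, 31, 24]
10: 0x7c (blk 31, set 7) → VC-HIT  vc=[56, 55, 23, 24]
11: 0x5d (blk 23, set 7) → VC-HIT  vc=[56, 55, 31, 24]
12: 0xe2 (blk 56, set 0) → VC-HIT  vc=[48, 55, 31, 24]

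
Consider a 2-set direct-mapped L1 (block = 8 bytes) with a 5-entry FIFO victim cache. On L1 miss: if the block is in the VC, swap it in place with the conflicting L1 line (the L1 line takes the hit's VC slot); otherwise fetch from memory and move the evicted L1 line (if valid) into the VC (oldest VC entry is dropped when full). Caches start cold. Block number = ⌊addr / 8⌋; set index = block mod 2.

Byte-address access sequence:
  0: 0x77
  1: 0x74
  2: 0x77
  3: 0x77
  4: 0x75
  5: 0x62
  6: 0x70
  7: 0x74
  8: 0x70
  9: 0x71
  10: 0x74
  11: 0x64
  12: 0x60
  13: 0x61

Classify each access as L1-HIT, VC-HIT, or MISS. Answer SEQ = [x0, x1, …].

0: 0x77 (blk 14, set 0) → MISS  vc=[]
1: 0x74 (blk 14, set 0) → L1-HIT  vc=[]
2: 0x77 (blk 14, set 0) → L1-HIT  vc=[]
3: 0x77 (blk 14, set 0) → L1-HIT  vc=[]
4: 0x75 (blk 14, set 0) → L1-HIT  vc=[]
5: 0x62 (blk 12, set 0) → MISS  vc=[14]
6: 0x70 (blk 14, set 0) → VC-HIT  vc=[12]
7: 0x74 (blk 14, set 0) → L1-HIT  vc=[12]
8: 0x70 (blk 14, set 0) → L1-HIT  vc=[12]
9: 0x71 (blk 14, set 0) → L1-HIT  vc=[12]
10: 0x74 (blk 14, set 0) → L1-HIT  vc=[12]
11: 0x64 (blk 12, set 0) → VC-HIT  vc=[14]
12: 0x60 (blk 12, set 0) → L1-HIT  vc=[14]
13: 0x61 (blk 12, set 0) → L1-HIT  vc=[14]

SEQ = [MISS, L1-HIT, L1-HIT, L1-HIT, L1-HIT, MISS, VC-HIT, L1-HIT, L1-HIT, L1-HIT, L1-HIT, VC-HIT, L1-HIT, L1-HIT]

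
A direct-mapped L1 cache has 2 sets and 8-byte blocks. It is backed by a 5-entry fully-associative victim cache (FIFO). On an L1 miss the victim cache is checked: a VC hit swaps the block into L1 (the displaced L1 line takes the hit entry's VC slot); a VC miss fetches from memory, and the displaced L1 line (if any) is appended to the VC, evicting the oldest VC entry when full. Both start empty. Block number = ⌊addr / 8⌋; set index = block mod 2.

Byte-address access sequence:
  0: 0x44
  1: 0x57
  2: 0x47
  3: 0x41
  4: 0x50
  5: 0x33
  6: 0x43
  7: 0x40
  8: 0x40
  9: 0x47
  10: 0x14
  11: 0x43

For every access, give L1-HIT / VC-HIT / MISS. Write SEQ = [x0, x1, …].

SEQ = [MISS, MISS, VC-HIT, L1-HIT, VC-HIT, MISS, VC-HIT, L1-HIT, L1-HIT, L1-HIT, MISS, VC-HIT]

0: 0x44 (blk 8, set 0) → MISS  vc=[]
1: 0x57 (blk 10, set 0) → MISS  vc=[8]
2: 0x47 (blk 8, set 0) → VC-HIT  vc=[10]
3: 0x41 (blk 8, set 0) → L1-HIT  vc=[10]
4: 0x50 (blk 10, set 0) → VC-HIT  vc=[8]
5: 0x33 (blk 6, set 0) → MISS  vc=[8, 10]
6: 0x43 (blk 8, set 0) → VC-HIT  vc=[6, 10]
7: 0x40 (blk 8, set 0) → L1-HIT  vc=[6, 10]
8: 0x40 (blk 8, set 0) → L1-HIT  vc=[6, 10]
9: 0x47 (blk 8, set 0) → L1-HIT  vc=[6, 10]
10: 0x14 (blk 2, set 0) → MISS  vc=[6, 10, 8]
11: 0x43 (blk 8, set 0) → VC-HIT  vc=[6, 10, 2]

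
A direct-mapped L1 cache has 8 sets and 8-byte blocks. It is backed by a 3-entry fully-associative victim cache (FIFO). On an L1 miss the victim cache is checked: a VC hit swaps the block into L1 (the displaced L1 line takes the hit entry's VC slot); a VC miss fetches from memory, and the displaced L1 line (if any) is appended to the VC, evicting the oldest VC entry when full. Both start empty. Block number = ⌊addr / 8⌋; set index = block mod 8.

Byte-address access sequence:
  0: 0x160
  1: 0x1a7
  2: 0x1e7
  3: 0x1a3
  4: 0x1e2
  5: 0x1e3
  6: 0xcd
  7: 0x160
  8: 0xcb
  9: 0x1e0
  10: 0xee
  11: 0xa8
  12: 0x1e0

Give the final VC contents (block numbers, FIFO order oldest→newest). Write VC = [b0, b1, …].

0: 0x160 (blk 44, set 4) → MISS  vc=[]
1: 0x1a7 (blk 52, set 4) → MISS  vc=[44]
2: 0x1e7 (blk 60, set 4) → MISS  vc=[44, 52]
3: 0x1a3 (blk 52, set 4) → VC-HIT  vc=[44, 60]
4: 0x1e2 (blk 60, set 4) → VC-HIT  vc=[44, 52]
5: 0x1e3 (blk 60, set 4) → L1-HIT  vc=[44, 52]
6: 0xcd (blk 25, set 1) → MISS  vc=[44, 52]
7: 0x160 (blk 44, set 4) → VC-HIT  vc=[60, 52]
8: 0xcb (blk 25, set 1) → L1-HIT  vc=[60, 52]
9: 0x1e0 (blk 60, set 4) → VC-HIT  vc=[44, 52]
10: 0xee (blk 29, set 5) → MISS  vc=[44, 52]
11: 0xa8 (blk 21, set 5) → MISS  vc=[44, 52, 29]
12: 0x1e0 (blk 60, set 4) → L1-HIT  vc=[44, 52, 29]

VC = [44, 52, 29]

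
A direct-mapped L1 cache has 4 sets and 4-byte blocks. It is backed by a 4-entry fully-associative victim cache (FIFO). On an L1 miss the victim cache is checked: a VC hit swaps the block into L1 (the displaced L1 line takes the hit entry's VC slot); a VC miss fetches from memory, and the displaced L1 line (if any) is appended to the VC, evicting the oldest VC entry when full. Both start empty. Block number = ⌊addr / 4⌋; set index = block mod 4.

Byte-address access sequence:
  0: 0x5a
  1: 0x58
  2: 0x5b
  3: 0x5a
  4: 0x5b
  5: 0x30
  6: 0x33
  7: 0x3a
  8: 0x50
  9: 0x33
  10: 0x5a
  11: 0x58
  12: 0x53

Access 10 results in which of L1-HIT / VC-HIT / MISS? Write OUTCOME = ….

OUTCOME = VC-HIT

  [0] addr=0x5a blk=22 s=2: MISS | VC []
  [1] addr=0x58 blk=22 s=2: L1-HIT | VC []
  [2] addr=0x5b blk=22 s=2: L1-HIT | VC []
  [3] addr=0x5a blk=22 s=2: L1-HIT | VC []
  [4] addr=0x5b blk=22 s=2: L1-HIT | VC []
  [5] addr=0x30 blk=12 s=0: MISS | VC []
  [6] addr=0x33 blk=12 s=0: L1-HIT | VC []
  [7] addr=0x3a blk=14 s=2: MISS | VC [22]
  [8] addr=0x50 blk=20 s=0: MISS | VC [22, 12]
  [9] addr=0x33 blk=12 s=0: VC-HIT | VC [22, 20]
  [10] addr=0x5a blk=22 s=2: VC-HIT | VC [14, 20]
  [11] addr=0x58 blk=22 s=2: L1-HIT | VC [14, 20]
  [12] addr=0x53 blk=20 s=0: VC-HIT | VC [14, 12]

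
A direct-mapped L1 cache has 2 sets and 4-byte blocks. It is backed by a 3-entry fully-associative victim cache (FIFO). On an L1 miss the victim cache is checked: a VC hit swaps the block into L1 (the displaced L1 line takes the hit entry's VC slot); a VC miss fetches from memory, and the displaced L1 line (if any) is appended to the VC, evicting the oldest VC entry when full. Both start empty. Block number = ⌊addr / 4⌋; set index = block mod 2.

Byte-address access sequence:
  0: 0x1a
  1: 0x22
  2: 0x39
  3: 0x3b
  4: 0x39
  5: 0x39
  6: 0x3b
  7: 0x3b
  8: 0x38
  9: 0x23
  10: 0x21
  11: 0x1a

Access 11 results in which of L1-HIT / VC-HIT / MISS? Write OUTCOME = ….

0: 0x1a (blk 6, set 0) → MISS  vc=[]
1: 0x22 (blk 8, set 0) → MISS  vc=[6]
2: 0x39 (blk 14, set 0) → MISS  vc=[6, 8]
3: 0x3b (blk 14, set 0) → L1-HIT  vc=[6, 8]
4: 0x39 (blk 14, set 0) → L1-HIT  vc=[6, 8]
5: 0x39 (blk 14, set 0) → L1-HIT  vc=[6, 8]
6: 0x3b (blk 14, set 0) → L1-HIT  vc=[6, 8]
7: 0x3b (blk 14, set 0) → L1-HIT  vc=[6, 8]
8: 0x38 (blk 14, set 0) → L1-HIT  vc=[6, 8]
9: 0x23 (blk 8, set 0) → VC-HIT  vc=[6, 14]
10: 0x21 (blk 8, set 0) → L1-HIT  vc=[6, 14]
11: 0x1a (blk 6, set 0) → VC-HIT  vc=[8, 14]

OUTCOME = VC-HIT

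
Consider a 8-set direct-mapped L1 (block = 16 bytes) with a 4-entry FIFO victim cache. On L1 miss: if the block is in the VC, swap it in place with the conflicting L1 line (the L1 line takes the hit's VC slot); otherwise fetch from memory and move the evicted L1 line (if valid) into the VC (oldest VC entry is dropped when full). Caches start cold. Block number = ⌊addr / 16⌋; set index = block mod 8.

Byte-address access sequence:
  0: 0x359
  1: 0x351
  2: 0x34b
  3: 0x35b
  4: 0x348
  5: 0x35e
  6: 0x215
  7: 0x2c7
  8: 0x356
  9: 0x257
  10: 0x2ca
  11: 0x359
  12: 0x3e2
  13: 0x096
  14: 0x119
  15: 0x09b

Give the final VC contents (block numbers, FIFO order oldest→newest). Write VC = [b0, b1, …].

#0 0x359→b53/s5 MISS; vc=[]
#1 0x351→b53/s5 L1-HIT; vc=[]
#2 0x34b→b52/s4 MISS; vc=[]
#3 0x35b→b53/s5 L1-HIT; vc=[]
#4 0x348→b52/s4 L1-HIT; vc=[]
#5 0x35e→b53/s5 L1-HIT; vc=[]
#6 0x215→b33/s1 MISS; vc=[]
#7 0x2c7→b44/s4 MISS; vc=[52]
#8 0x356→b53/s5 L1-HIT; vc=[52]
#9 0x257→b37/s5 MISS; vc=[52,53]
#10 0x2ca→b44/s4 L1-HIT; vc=[52,53]
#11 0x359→b53/s5 VC-HIT; vc=[52,37]
#12 0x3e2→b62/s6 MISS; vc=[52,37]
#13 0x96→b9/s1 MISS; vc=[52,37,33]
#14 0x119→b17/s1 MISS; vc=[52,37,33,9]
#15 0x9b→b9/s1 VC-HIT; vc=[52,37,33,17]

VC = [52, 37, 33, 17]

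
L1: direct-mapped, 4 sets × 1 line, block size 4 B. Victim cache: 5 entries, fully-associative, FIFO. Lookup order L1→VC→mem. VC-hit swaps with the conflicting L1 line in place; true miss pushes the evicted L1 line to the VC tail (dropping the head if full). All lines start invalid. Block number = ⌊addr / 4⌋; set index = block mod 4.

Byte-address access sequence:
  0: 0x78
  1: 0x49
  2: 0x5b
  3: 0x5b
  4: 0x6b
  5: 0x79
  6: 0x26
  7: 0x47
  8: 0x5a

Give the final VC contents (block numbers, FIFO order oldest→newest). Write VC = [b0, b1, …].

VC = [26, 18, 30, 9]

0: 0x78 (blk 30, set 2) → MISS  vc=[]
1: 0x49 (blk 18, set 2) → MISS  vc=[30]
2: 0x5b (blk 22, set 2) → MISS  vc=[30, 18]
3: 0x5b (blk 22, set 2) → L1-HIT  vc=[30, 18]
4: 0x6b (blk 26, set 2) → MISS  vc=[30, 18, 22]
5: 0x79 (blk 30, set 2) → VC-HIT  vc=[26, 18, 22]
6: 0x26 (blk 9, set 1) → MISS  vc=[26, 18, 22]
7: 0x47 (blk 17, set 1) → MISS  vc=[26, 18, 22, 9]
8: 0x5a (blk 22, set 2) → VC-HIT  vc=[26, 18, 30, 9]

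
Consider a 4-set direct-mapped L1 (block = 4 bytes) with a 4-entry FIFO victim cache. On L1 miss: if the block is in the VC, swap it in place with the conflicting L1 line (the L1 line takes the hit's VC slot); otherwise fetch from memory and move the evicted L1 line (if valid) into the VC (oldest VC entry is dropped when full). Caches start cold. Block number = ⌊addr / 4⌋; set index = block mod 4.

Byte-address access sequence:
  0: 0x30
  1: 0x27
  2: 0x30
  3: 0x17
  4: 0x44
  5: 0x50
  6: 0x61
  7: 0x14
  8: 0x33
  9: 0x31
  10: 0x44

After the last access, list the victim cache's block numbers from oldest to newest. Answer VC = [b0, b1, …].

VC = [9, 5, 24, 20]

#0 0x30→b12/s0 MISS; vc=[]
#1 0x27→b9/s1 MISS; vc=[]
#2 0x30→b12/s0 L1-HIT; vc=[]
#3 0x17→b5/s1 MISS; vc=[9]
#4 0x44→b17/s1 MISS; vc=[9,5]
#5 0x50→b20/s0 MISS; vc=[9,5,12]
#6 0x61→b24/s0 MISS; vc=[9,5,12,20]
#7 0x14→b5/s1 VC-HIT; vc=[9,17,12,20]
#8 0x33→b12/s0 VC-HIT; vc=[9,17,24,20]
#9 0x31→b12/s0 L1-HIT; vc=[9,17,24,20]
#10 0x44→b17/s1 VC-HIT; vc=[9,5,24,20]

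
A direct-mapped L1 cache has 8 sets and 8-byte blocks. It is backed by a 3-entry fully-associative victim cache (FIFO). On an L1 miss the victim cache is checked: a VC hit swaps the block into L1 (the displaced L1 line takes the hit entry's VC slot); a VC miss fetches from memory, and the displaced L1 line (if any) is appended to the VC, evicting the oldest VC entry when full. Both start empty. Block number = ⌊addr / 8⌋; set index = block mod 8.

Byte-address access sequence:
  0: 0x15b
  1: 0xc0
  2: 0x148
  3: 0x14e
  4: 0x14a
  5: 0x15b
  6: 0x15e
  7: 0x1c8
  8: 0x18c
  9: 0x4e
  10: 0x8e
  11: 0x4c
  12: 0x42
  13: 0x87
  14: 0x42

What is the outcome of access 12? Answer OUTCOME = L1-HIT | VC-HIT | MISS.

  [0] addr=0x15b blk=43 s=3: MISS | VC []
  [1] addr=0xc0 blk=24 s=0: MISS | VC []
  [2] addr=0x148 blk=41 s=1: MISS | VC []
  [3] addr=0x14e blk=41 s=1: L1-HIT | VC []
  [4] addr=0x14a blk=41 s=1: L1-HIT | VC []
  [5] addr=0x15b blk=43 s=3: L1-HIT | VC []
  [6] addr=0x15e blk=43 s=3: L1-HIT | VC []
  [7] addr=0x1c8 blk=57 s=1: MISS | VC [41]
  [8] addr=0x18c blk=49 s=1: MISS | VC [41, 57]
  [9] addr=0x4e blk=9 s=1: MISS | VC [41, 57, 49]
  [10] addr=0x8e blk=17 s=1: MISS | VC [57, 49, 9]
  [11] addr=0x4c blk=9 s=1: VC-HIT | VC [57, 49, 17]
  [12] addr=0x42 blk=8 s=0: MISS | VC [49, 17, 24]
  [13] addr=0x87 blk=16 s=0: MISS | VC [17, 24, 8]
  [14] addr=0x42 blk=8 s=0: VC-HIT | VC [17, 24, 16]

OUTCOME = MISS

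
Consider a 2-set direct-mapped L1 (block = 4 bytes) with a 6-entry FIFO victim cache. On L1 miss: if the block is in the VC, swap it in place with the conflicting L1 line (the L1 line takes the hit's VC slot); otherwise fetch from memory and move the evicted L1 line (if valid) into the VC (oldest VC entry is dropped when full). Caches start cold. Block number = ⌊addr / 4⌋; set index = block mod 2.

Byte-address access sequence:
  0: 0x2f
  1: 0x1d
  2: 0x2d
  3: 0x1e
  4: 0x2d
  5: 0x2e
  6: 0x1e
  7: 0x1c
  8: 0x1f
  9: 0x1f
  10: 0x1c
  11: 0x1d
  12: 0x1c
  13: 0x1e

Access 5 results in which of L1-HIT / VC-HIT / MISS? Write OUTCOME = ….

OUTCOME = L1-HIT

#0 0x2f→b11/s1 MISS; vc=[]
#1 0x1d→b7/s1 MISS; vc=[11]
#2 0x2d→b11/s1 VC-HIT; vc=[7]
#3 0x1e→b7/s1 VC-HIT; vc=[11]
#4 0x2d→b11/s1 VC-HIT; vc=[7]
#5 0x2e→b11/s1 L1-HIT; vc=[7]
#6 0x1e→b7/s1 VC-HIT; vc=[11]
#7 0x1c→b7/s1 L1-HIT; vc=[11]
#8 0x1f→b7/s1 L1-HIT; vc=[11]
#9 0x1f→b7/s1 L1-HIT; vc=[11]
#10 0x1c→b7/s1 L1-HIT; vc=[11]
#11 0x1d→b7/s1 L1-HIT; vc=[11]
#12 0x1c→b7/s1 L1-HIT; vc=[11]
#13 0x1e→b7/s1 L1-HIT; vc=[11]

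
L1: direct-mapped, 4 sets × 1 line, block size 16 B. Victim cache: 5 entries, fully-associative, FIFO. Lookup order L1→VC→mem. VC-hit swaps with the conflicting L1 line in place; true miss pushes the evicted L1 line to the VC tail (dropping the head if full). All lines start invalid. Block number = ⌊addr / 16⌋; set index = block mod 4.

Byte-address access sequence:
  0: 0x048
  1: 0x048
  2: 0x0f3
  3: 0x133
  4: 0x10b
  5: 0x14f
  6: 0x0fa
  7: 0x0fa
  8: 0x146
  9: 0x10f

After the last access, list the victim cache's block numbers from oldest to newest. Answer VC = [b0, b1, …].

0: 0x48 (blk 4, set 0) → MISS  vc=[]
1: 0x48 (blk 4, set 0) → L1-HIT  vc=[]
2: 0xf3 (blk 15, set 3) → MISS  vc=[]
3: 0x133 (blk 19, set 3) → MISS  vc=[15]
4: 0x10b (blk 16, set 0) → MISS  vc=[15, 4]
5: 0x14f (blk 20, set 0) → MISS  vc=[15, 4, 16]
6: 0xfa (blk 15, set 3) → VC-HIT  vc=[19, 4, 16]
7: 0xfa (blk 15, set 3) → L1-HIT  vc=[19, 4, 16]
8: 0x146 (blk 20, set 0) → L1-HIT  vc=[19, 4, 16]
9: 0x10f (blk 16, set 0) → VC-HIT  vc=[19, 4, 20]

VC = [19, 4, 20]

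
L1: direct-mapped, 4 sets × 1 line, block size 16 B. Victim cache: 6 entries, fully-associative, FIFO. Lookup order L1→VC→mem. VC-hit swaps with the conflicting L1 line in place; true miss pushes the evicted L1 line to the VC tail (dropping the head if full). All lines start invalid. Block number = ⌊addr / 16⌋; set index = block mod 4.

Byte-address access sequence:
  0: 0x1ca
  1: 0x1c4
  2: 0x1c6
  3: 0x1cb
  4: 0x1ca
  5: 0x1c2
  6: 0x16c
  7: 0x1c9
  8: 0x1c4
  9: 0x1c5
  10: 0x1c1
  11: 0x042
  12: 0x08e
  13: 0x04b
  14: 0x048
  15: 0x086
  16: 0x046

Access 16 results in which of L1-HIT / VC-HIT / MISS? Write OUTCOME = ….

0: 0x1ca (blk 28, set 0) → MISS  vc=[]
1: 0x1c4 (blk 28, set 0) → L1-HIT  vc=[]
2: 0x1c6 (blk 28, set 0) → L1-HIT  vc=[]
3: 0x1cb (blk 28, set 0) → L1-HIT  vc=[]
4: 0x1ca (blk 28, set 0) → L1-HIT  vc=[]
5: 0x1c2 (blk 28, set 0) → L1-HIT  vc=[]
6: 0x16c (blk 22, set 2) → MISS  vc=[]
7: 0x1c9 (blk 28, set 0) → L1-HIT  vc=[]
8: 0x1c4 (blk 28, set 0) → L1-HIT  vc=[]
9: 0x1c5 (blk 28, set 0) → L1-HIT  vc=[]
10: 0x1c1 (blk 28, set 0) → L1-HIT  vc=[]
11: 0x42 (blk 4, set 0) → MISS  vc=[28]
12: 0x8e (blk 8, set 0) → MISS  vc=[28, 4]
13: 0x4b (blk 4, set 0) → VC-HIT  vc=[28, 8]
14: 0x48 (blk 4, set 0) → L1-HIT  vc=[28, 8]
15: 0x86 (blk 8, set 0) → VC-HIT  vc=[28, 4]
16: 0x46 (blk 4, set 0) → VC-HIT  vc=[28, 8]

OUTCOME = VC-HIT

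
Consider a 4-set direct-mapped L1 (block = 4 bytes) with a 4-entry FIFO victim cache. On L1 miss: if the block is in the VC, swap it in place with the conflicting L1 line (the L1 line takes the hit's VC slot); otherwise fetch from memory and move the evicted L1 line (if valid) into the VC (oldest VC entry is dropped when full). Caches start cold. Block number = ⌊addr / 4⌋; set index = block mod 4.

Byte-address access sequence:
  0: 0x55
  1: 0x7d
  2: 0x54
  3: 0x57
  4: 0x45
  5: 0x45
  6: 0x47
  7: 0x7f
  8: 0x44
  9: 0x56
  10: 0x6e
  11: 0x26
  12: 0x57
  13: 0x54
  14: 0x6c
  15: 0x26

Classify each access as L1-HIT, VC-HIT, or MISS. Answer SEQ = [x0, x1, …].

  [0] addr=0x55 blk=21 s=1: MISS | VC []
  [1] addr=0x7d blk=31 s=3: MISS | VC []
  [2] addr=0x54 blk=21 s=1: L1-HIT | VC []
  [3] addr=0x57 blk=21 s=1: L1-HIT | VC []
  [4] addr=0x45 blk=17 s=1: MISS | VC [21]
  [5] addr=0x45 blk=17 s=1: L1-HIT | VC [21]
  [6] addr=0x47 blk=17 s=1: L1-HIT | VC [21]
  [7] addr=0x7f blk=31 s=3: L1-HIT | VC [21]
  [8] addr=0x44 blk=17 s=1: L1-HIT | VC [21]
  [9] addr=0x56 blk=21 s=1: VC-HIT | VC [17]
  [10] addr=0x6e blk=27 s=3: MISS | VC [17, 31]
  [11] addr=0x26 blk=9 s=1: MISS | VC [17, 31, 21]
  [12] addr=0x57 blk=21 s=1: VC-HIT | VC [17, 31, 9]
  [13] addr=0x54 blk=21 s=1: L1-HIT | VC [17, 31, 9]
  [14] addr=0x6c blk=27 s=3: L1-HIT | VC [17, 31, 9]
  [15] addr=0x26 blk=9 s=1: VC-HIT | VC [17, 31, 21]

SEQ = [MISS, MISS, L1-HIT, L1-HIT, MISS, L1-HIT, L1-HIT, L1-HIT, L1-HIT, VC-HIT, MISS, MISS, VC-HIT, L1-HIT, L1-HIT, VC-HIT]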